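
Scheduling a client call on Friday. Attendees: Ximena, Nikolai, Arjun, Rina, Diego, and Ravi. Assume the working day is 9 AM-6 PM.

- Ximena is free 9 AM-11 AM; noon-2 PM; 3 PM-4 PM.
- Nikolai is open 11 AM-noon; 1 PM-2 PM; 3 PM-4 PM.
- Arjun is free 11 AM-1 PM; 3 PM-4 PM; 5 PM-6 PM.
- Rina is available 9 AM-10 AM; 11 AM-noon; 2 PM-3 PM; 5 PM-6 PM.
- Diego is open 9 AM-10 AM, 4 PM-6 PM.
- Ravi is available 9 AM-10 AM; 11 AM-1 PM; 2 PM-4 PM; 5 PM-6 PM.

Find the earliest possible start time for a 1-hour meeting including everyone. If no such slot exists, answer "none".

none

Ximena ∩ Nikolai: 13:00-14:00, 15:00-16:00.
Ximena ∩ Nikolai ∩ Arjun: 15:00-16:00.
Ximena ∩ Nikolai ∩ Arjun ∩ Rina: ∅.
Ximena ∩ Nikolai ∩ Arjun ∩ Rina ∩ Diego: ∅.
Ximena ∩ Nikolai ∩ Arjun ∩ Rina ∩ Diego ∩ Ravi: ∅.
There is no time when everyone is free.
No common window is at least 60 minutes long.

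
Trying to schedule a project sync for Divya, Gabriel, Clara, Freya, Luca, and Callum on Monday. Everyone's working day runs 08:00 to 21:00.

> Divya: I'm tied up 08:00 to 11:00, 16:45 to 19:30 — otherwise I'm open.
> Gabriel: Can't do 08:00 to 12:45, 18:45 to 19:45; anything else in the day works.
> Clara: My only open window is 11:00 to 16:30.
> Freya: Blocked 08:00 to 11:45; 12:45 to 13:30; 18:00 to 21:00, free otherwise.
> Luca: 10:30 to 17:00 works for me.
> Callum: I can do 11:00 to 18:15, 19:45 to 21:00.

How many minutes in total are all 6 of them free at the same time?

180

Divya free: 11:00-16:45, 19:30-21:00 (invert busy blocks within the working day).
Gabriel free: 12:45-18:45, 19:45-21:00 (invert busy blocks within the working day).
Clara free: 11:00-16:30.
Freya free: 11:45-12:45, 13:30-18:00 (invert busy blocks within the working day).
Luca free: 10:30-17:00.
Callum free: 11:00-18:15, 19:45-21:00.
Divya ∩ Gabriel: 12:45-16:45, 19:45-21:00.
Divya ∩ Gabriel ∩ Clara: 12:45-16:30.
Divya ∩ Gabriel ∩ Clara ∩ Freya: 13:30-16:30.
Divya ∩ Gabriel ∩ Clara ∩ Freya ∩ Luca: 13:30-16:30.
Divya ∩ Gabriel ∩ Clara ∩ Freya ∩ Luca ∩ Callum: 13:30-16:30.
So the common availability across everyone is 13:30-16:30.
That's a single block of 180 minutes.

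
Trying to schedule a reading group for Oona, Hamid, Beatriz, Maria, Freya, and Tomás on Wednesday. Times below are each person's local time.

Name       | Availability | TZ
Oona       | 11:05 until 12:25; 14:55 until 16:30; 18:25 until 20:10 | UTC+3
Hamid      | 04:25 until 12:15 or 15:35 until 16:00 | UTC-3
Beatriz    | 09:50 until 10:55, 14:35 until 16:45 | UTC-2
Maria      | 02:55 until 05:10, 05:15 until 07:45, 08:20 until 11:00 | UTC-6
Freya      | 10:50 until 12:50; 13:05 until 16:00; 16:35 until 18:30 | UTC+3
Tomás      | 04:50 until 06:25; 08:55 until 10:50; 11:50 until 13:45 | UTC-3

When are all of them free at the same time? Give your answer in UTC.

Oona in UTC: 08:05-09:25, 11:55-13:30, 15:25-17:10 (subtract 3h to convert from UTC+3).
Hamid in UTC: 07:25-15:15, 18:35-19:00 (add 3h to convert from UTC-3).
Beatriz in UTC: 11:50-12:55, 16:35-18:45 (add 2h to convert from UTC-2).
Maria in UTC: 08:55-11:10, 11:15-13:45, 14:20-17:00 (add 6h to convert from UTC-6).
Freya in UTC: 07:50-09:50, 10:05-13:00, 13:35-15:30 (subtract 3h to convert from UTC+3).
Tomás in UTC: 07:50-09:25, 11:55-13:50, 14:50-16:45 (add 3h to convert from UTC-3).
Oona ∩ Hamid: 08:05-09:25, 11:55-13:30.
Oona ∩ Hamid ∩ Beatriz: 11:55-12:55.
Oona ∩ Hamid ∩ Beatriz ∩ Maria: 11:55-12:55.
Oona ∩ Hamid ∩ Beatriz ∩ Maria ∩ Freya: 11:55-12:55.
Oona ∩ Hamid ∩ Beatriz ∩ Maria ∩ Freya ∩ Tomás: 11:55-12:55.

11:55-12:55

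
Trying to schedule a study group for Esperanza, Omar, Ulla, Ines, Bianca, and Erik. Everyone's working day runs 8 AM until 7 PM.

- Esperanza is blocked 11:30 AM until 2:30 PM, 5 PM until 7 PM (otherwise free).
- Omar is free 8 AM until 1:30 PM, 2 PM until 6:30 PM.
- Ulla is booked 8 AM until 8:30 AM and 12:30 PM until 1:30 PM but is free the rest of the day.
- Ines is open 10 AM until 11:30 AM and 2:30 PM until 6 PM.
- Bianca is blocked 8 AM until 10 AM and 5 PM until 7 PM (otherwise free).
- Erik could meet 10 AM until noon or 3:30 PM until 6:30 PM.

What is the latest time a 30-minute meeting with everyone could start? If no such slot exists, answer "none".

16:30

Esperanza free: 08:00-11:30, 14:30-17:00 (invert busy blocks within the working day).
Omar free: 08:00-13:30, 14:00-18:30.
Ulla free: 08:30-12:30, 13:30-19:00 (invert busy blocks within the working day).
Ines free: 10:00-11:30, 14:30-18:00.
Bianca free: 10:00-17:00 (invert busy blocks within the working day).
Erik free: 10:00-12:00, 15:30-18:30.
Esperanza ∩ Omar: 08:00-11:30, 14:30-17:00.
Esperanza ∩ Omar ∩ Ulla: 08:30-11:30, 14:30-17:00.
Esperanza ∩ Omar ∩ Ulla ∩ Ines: 10:00-11:30, 14:30-17:00.
Esperanza ∩ Omar ∩ Ulla ∩ Ines ∩ Bianca: 10:00-11:30, 14:30-17:00.
Esperanza ∩ Omar ∩ Ulla ∩ Ines ∩ Bianca ∩ Erik: 10:00-11:30, 15:30-17:00.
The last common window of at least 30 minutes is 15:30-17:00; a 30-minute meeting can start as late as 16:30 and still end by 17:00.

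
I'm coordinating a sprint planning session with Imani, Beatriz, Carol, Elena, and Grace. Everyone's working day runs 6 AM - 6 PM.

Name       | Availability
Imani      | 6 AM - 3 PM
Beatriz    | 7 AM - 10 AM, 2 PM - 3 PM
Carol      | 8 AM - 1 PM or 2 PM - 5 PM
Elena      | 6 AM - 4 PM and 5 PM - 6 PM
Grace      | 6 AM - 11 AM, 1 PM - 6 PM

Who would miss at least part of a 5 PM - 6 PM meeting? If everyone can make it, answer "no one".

Beatriz, Carol, Imani

Imani: not fully free for 17:00-18:00. Beatriz: not fully free for 17:00-18:00. Carol: not fully free for 17:00-18:00. Elena: free for 17:00-18:00. Grace: free for 17:00-18:00.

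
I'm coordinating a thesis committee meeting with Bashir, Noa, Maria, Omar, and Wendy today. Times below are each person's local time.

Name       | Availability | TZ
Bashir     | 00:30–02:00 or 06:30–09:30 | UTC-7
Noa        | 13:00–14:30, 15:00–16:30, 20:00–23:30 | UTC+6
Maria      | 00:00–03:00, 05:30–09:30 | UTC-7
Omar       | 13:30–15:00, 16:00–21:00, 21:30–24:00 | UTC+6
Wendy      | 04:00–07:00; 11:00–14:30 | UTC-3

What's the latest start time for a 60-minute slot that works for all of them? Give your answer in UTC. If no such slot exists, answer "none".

Bashir in UTC: 07:30-09:00, 13:30-16:30 (add 7h to convert from UTC-7).
Noa in UTC: 07:00-08:30, 09:00-10:30, 14:00-17:30 (subtract 6h to convert from UTC+6).
Maria in UTC: 07:00-10:00, 12:30-16:30 (add 7h to convert from UTC-7).
Omar in UTC: 07:30-09:00, 10:00-15:00, 15:30-18:00 (subtract 6h to convert from UTC+6).
Wendy in UTC: 07:00-10:00, 14:00-17:30 (add 3h to convert from UTC-3).
Bashir ∩ Noa: 07:30-08:30, 14:00-16:30.
Bashir ∩ Noa ∩ Maria: 07:30-08:30, 14:00-16:30.
Bashir ∩ Noa ∩ Maria ∩ Omar: 07:30-08:30, 14:00-15:00, 15:30-16:30.
Bashir ∩ Noa ∩ Maria ∩ Omar ∩ Wendy: 07:30-08:30, 14:00-15:00, 15:30-16:30.
So the common availability across everyone is 07:30-08:30, 14:00-15:00, 15:30-16:30.
The last common window of at least 60 minutes is 15:30-16:30; a 60-minute meeting can start as late as 15:30 and still end by 16:30.

15:30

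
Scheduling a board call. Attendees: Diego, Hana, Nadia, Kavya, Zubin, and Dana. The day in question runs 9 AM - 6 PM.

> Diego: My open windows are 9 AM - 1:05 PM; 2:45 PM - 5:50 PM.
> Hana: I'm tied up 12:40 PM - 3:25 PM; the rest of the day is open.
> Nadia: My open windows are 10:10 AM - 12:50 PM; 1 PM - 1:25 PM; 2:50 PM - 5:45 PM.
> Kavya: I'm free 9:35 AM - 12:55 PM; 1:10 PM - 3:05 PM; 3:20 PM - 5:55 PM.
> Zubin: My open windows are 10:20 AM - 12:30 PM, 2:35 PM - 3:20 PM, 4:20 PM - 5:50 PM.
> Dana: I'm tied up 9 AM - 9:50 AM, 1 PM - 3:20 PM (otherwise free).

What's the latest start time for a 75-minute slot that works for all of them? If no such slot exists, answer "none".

16:30

Diego free: 09:00-13:05, 14:45-17:50.
Hana free: 09:00-12:40, 15:25-18:00 (invert busy blocks within the working day).
Nadia free: 10:10-12:50, 13:00-13:25, 14:50-17:45.
Kavya free: 09:35-12:55, 13:10-15:05, 15:20-17:55.
Zubin free: 10:20-12:30, 14:35-15:20, 16:20-17:50.
Dana free: 09:50-13:00, 15:20-18:00 (invert busy blocks within the working day).
Diego ∩ Hana: 09:00-12:40, 15:25-17:50.
Diego ∩ Hana ∩ Nadia: 10:10-12:40, 15:25-17:45.
Diego ∩ Hana ∩ Nadia ∩ Kavya: 10:10-12:40, 15:25-17:45.
Diego ∩ Hana ∩ Nadia ∩ Kavya ∩ Zubin: 10:20-12:30, 16:20-17:45.
Diego ∩ Hana ∩ Nadia ∩ Kavya ∩ Zubin ∩ Dana: 10:20-12:30, 16:20-17:45.
Those are the intersection windows.
The last common window of at least 75 minutes is 16:20-17:45; a 75-minute meeting can start as late as 16:30 and still end by 17:45.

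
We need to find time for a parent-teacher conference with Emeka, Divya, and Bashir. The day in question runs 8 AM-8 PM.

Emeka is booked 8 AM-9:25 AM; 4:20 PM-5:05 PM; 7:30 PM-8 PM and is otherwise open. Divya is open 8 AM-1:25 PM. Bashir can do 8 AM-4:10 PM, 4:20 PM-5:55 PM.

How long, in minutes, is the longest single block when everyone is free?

Emeka free: 09:25-16:20, 17:05-19:30 (invert busy blocks within the working day).
Divya free: 08:00-13:25.
Bashir free: 08:00-16:10, 16:20-17:55.
Emeka ∩ Divya: 09:25-13:25.
Emeka ∩ Divya ∩ Bashir: 09:25-13:25.
The longest is 09:25-13:25 at 240 minutes.

240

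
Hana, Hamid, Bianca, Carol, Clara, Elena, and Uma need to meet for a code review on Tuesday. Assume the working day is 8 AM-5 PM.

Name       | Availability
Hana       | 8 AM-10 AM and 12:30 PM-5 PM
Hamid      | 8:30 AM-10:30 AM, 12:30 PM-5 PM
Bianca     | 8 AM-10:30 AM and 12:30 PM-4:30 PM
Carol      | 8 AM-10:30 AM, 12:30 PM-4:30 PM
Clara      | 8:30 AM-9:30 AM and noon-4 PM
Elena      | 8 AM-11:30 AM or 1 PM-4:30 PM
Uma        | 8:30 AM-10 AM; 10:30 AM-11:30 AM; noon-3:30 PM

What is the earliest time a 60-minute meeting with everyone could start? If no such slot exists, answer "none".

08:30

Hana ∩ Hamid: 08:30-10:00, 12:30-17:00.
Hana ∩ Hamid ∩ Bianca: 08:30-10:00, 12:30-16:30.
Hana ∩ Hamid ∩ Bianca ∩ Carol: 08:30-10:00, 12:30-16:30.
Hana ∩ Hamid ∩ Bianca ∩ Carol ∩ Clara: 08:30-09:30, 12:30-16:00.
Hana ∩ Hamid ∩ Bianca ∩ Carol ∩ Clara ∩ Elena: 08:30-09:30, 13:00-16:00.
Hana ∩ Hamid ∩ Bianca ∩ Carol ∩ Clara ∩ Elena ∩ Uma: 08:30-09:30, 13:00-15:30.
The first common window of at least 60 minutes is 08:30-09:30, so the earliest start is 08:30.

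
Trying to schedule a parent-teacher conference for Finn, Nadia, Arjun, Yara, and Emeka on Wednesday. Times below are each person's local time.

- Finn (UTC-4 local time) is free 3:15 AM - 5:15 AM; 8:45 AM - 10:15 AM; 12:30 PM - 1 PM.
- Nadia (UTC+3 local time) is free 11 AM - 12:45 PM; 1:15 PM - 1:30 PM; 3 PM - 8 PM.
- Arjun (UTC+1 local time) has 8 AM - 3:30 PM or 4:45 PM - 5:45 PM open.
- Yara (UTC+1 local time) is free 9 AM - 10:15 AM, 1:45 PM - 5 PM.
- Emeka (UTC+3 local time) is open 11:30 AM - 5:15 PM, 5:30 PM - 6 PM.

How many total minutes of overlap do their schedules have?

135

Finn in UTC: 07:15-09:15, 12:45-14:15, 16:30-17:00 (add 4h to convert from UTC-4).
Nadia in UTC: 08:00-09:45, 10:15-10:30, 12:00-17:00 (subtract 3h to convert from UTC+3).
Arjun in UTC: 07:00-14:30, 15:45-16:45 (subtract 1h to convert from UTC+1).
Yara in UTC: 08:00-09:15, 12:45-16:00 (subtract 1h to convert from UTC+1).
Emeka in UTC: 08:30-14:15, 14:30-15:00 (subtract 3h to convert from UTC+3).
Finn ∩ Nadia: 08:00-09:15, 12:45-14:15, 16:30-17:00.
Finn ∩ Nadia ∩ Arjun: 08:00-09:15, 12:45-14:15, 16:30-16:45.
Finn ∩ Nadia ∩ Arjun ∩ Yara: 08:00-09:15, 12:45-14:15.
Finn ∩ Nadia ∩ Arjun ∩ Yara ∩ Emeka: 08:30-09:15, 12:45-14:15.
Summing the common windows: 45 + 90 = 135 minutes.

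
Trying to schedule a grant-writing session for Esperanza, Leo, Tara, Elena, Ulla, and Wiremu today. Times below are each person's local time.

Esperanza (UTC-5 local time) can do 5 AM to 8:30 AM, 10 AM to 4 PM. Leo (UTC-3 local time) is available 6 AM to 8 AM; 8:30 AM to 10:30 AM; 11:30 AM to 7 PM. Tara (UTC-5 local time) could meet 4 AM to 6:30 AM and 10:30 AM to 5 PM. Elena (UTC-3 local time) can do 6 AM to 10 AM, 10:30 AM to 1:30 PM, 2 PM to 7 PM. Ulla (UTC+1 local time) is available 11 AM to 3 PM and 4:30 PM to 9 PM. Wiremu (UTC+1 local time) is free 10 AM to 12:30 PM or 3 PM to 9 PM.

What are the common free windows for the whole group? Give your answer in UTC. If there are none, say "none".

10:00-11:00, 15:30-16:30, 17:00-20:00

Esperanza in UTC: 10:00-13:30, 15:00-21:00 (add 5h to convert from UTC-5).
Leo in UTC: 09:00-11:00, 11:30-13:30, 14:30-22:00 (add 3h to convert from UTC-3).
Tara in UTC: 09:00-11:30, 15:30-22:00 (add 5h to convert from UTC-5).
Elena in UTC: 09:00-13:00, 13:30-16:30, 17:00-22:00 (add 3h to convert from UTC-3).
Ulla in UTC: 10:00-14:00, 15:30-20:00 (subtract 1h to convert from UTC+1).
Wiremu in UTC: 09:00-11:30, 14:00-20:00 (subtract 1h to convert from UTC+1).
Esperanza ∩ Leo: 10:00-11:00, 11:30-13:30, 15:00-21:00.
Esperanza ∩ Leo ∩ Tara: 10:00-11:00, 15:30-21:00.
Esperanza ∩ Leo ∩ Tara ∩ Elena: 10:00-11:00, 15:30-16:30, 17:00-21:00.
Esperanza ∩ Leo ∩ Tara ∩ Elena ∩ Ulla: 10:00-11:00, 15:30-16:30, 17:00-20:00.
Esperanza ∩ Leo ∩ Tara ∩ Elena ∩ Ulla ∩ Wiremu: 10:00-11:00, 15:30-16:30, 17:00-20:00.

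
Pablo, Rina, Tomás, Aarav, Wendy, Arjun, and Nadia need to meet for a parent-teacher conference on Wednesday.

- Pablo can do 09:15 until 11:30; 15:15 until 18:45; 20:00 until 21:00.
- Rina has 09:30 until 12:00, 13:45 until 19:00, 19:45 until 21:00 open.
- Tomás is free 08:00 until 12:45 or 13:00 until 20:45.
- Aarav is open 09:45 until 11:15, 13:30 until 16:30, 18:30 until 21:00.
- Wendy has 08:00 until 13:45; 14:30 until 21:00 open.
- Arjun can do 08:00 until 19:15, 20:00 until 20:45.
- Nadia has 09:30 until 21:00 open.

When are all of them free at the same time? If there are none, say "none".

09:45-11:15, 15:15-16:30, 18:30-18:45, 20:00-20:45

Pablo ∩ Rina: 09:30-11:30, 15:15-18:45, 20:00-21:00.
Pablo ∩ Rina ∩ Tomás: 09:30-11:30, 15:15-18:45, 20:00-20:45.
Pablo ∩ Rina ∩ Tomás ∩ Aarav: 09:45-11:15, 15:15-16:30, 18:30-18:45, 20:00-20:45.
Pablo ∩ Rina ∩ Tomás ∩ Aarav ∩ Wendy: 09:45-11:15, 15:15-16:30, 18:30-18:45, 20:00-20:45.
Pablo ∩ Rina ∩ Tomás ∩ Aarav ∩ Wendy ∩ Arjun: 09:45-11:15, 15:15-16:30, 18:30-18:45, 20:00-20:45.
Pablo ∩ Rina ∩ Tomás ∩ Aarav ∩ Wendy ∩ Arjun ∩ Nadia: 09:45-11:15, 15:15-16:30, 18:30-18:45, 20:00-20:45.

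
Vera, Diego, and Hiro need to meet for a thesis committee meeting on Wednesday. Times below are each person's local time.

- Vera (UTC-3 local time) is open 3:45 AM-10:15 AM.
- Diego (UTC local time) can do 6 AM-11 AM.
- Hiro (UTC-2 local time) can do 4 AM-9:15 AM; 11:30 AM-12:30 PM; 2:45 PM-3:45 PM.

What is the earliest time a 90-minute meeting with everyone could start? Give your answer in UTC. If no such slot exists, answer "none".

Vera in UTC: 06:45-13:15 (add 3h to convert from UTC-3).
Diego in UTC: 06:00-11:00.
Hiro in UTC: 06:00-11:15, 13:30-14:30, 16:45-17:45 (add 2h to convert from UTC-2).
Vera ∩ Diego: 06:45-11:00.
Vera ∩ Diego ∩ Hiro: 06:45-11:00.
So the common availability across everyone is 06:45-11:00.
The first common window of at least 90 minutes is 06:45-11:00, so the earliest start is 06:45.

06:45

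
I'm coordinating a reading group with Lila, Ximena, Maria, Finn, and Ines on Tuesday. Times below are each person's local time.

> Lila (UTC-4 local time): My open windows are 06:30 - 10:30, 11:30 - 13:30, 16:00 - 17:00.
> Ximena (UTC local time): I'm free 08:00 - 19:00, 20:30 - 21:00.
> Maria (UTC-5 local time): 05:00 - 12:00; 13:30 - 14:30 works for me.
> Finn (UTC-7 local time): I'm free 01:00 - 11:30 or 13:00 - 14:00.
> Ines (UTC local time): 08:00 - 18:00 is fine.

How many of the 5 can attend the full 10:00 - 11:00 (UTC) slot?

Lila in UTC: 10:30-14:30, 15:30-17:30, 20:00-21:00 (add 4h to convert from UTC-4).
Ximena in UTC: 08:00-19:00, 20:30-21:00.
Maria in UTC: 10:00-17:00, 18:30-19:30 (add 5h to convert from UTC-5).
Finn in UTC: 08:00-18:30, 20:00-21:00 (add 7h to convert from UTC-7).
Ines in UTC: 08:00-18:00.
Ximena, Maria, Finn, and Ines can make the full 10:00-11:00 slot — that's 4.

4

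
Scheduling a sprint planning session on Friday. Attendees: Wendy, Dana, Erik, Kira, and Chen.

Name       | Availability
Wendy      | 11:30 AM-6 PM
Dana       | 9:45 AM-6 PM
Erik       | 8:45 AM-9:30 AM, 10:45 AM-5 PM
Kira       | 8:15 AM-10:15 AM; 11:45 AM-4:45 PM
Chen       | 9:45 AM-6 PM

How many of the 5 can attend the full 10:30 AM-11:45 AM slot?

2

Dana and Chen can make the full 10:30-11:45 slot — that's 2.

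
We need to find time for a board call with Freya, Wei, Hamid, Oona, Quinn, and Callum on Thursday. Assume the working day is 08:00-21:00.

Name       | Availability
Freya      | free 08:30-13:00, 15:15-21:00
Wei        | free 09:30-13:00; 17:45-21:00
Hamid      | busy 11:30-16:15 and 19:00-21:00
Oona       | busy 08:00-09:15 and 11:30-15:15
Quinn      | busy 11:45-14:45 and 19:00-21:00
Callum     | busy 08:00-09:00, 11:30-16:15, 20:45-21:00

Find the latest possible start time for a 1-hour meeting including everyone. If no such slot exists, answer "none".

18:00

Freya free: 08:30-13:00, 15:15-21:00.
Wei free: 09:30-13:00, 17:45-21:00.
Hamid free: 08:00-11:30, 16:15-19:00 (invert busy blocks within the working day).
Oona free: 09:15-11:30, 15:15-21:00 (invert busy blocks within the working day).
Quinn free: 08:00-11:45, 14:45-19:00 (invert busy blocks within the working day).
Callum free: 09:00-11:30, 16:15-20:45 (invert busy blocks within the working day).
Freya ∩ Wei: 09:30-13:00, 17:45-21:00.
Freya ∩ Wei ∩ Hamid: 09:30-11:30, 17:45-19:00.
Freya ∩ Wei ∩ Hamid ∩ Oona: 09:30-11:30, 17:45-19:00.
Freya ∩ Wei ∩ Hamid ∩ Oona ∩ Quinn: 09:30-11:30, 17:45-19:00.
Freya ∩ Wei ∩ Hamid ∩ Oona ∩ Quinn ∩ Callum: 09:30-11:30, 17:45-19:00.
So the common availability across everyone is 09:30-11:30, 17:45-19:00.
The last common window of at least 60 minutes is 17:45-19:00; a 60-minute meeting can start as late as 18:00 and still end by 19:00.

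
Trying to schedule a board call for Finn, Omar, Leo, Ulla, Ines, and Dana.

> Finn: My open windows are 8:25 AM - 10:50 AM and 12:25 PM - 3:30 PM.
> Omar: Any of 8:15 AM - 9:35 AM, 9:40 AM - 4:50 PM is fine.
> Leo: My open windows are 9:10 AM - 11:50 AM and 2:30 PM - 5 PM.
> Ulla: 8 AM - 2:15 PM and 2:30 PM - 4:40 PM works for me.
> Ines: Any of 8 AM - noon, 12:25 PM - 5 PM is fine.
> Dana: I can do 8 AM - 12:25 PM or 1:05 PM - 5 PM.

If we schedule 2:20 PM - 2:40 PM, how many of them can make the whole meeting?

Finn, Omar, Ines, and Dana can make the full 14:20-14:40 slot — that's 4.

4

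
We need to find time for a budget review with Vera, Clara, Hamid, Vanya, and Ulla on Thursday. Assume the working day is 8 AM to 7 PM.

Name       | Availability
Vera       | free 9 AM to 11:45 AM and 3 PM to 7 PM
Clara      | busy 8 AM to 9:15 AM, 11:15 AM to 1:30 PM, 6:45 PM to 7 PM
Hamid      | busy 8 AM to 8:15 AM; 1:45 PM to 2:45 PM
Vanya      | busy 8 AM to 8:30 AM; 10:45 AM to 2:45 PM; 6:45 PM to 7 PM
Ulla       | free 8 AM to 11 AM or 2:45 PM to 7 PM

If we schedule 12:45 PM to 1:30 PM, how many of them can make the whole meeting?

Vera free: 09:00-11:45, 15:00-19:00.
Clara free: 09:15-11:15, 13:30-18:45 (invert busy blocks within the working day).
Hamid free: 08:15-13:45, 14:45-19:00 (invert busy blocks within the working day).
Vanya free: 08:30-10:45, 14:45-18:45 (invert busy blocks within the working day).
Ulla free: 08:00-11:00, 14:45-19:00.
Hamid can make the full 12:45-13:30 slot — that's 1.

1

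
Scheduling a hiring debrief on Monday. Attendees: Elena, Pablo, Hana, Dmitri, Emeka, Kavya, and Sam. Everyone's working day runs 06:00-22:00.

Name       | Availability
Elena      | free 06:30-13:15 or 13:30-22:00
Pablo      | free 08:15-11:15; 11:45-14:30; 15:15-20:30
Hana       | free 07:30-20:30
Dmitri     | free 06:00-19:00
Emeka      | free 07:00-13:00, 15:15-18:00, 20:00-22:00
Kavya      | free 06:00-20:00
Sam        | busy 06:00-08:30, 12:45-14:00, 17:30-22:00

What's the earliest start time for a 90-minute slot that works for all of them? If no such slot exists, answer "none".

Elena free: 06:30-13:15, 13:30-22:00.
Pablo free: 08:15-11:15, 11:45-14:30, 15:15-20:30.
Hana free: 07:30-20:30.
Dmitri free: 06:00-19:00.
Emeka free: 07:00-13:00, 15:15-18:00, 20:00-22:00.
Kavya free: 06:00-20:00.
Sam free: 08:30-12:45, 14:00-17:30 (invert busy blocks within the working day).
Elena ∩ Pablo: 08:15-11:15, 11:45-13:15, 13:30-14:30, 15:15-20:30.
Elena ∩ Pablo ∩ Hana: 08:15-11:15, 11:45-13:15, 13:30-14:30, 15:15-20:30.
Elena ∩ Pablo ∩ Hana ∩ Dmitri: 08:15-11:15, 11:45-13:15, 13:30-14:30, 15:15-19:00.
Elena ∩ Pablo ∩ Hana ∩ Dmitri ∩ Emeka: 08:15-11:15, 11:45-13:00, 15:15-18:00.
Elena ∩ Pablo ∩ Hana ∩ Dmitri ∩ Emeka ∩ Kavya: 08:15-11:15, 11:45-13:00, 15:15-18:00.
Elena ∩ Pablo ∩ Hana ∩ Dmitri ∩ Emeka ∩ Kavya ∩ Sam: 08:30-11:15, 11:45-12:45, 15:15-17:30.
So the common availability across everyone is 08:30-11:15, 11:45-12:45, 15:15-17:30.
The first common window of at least 90 minutes is 08:30-11:15, so the earliest start is 08:30.

08:30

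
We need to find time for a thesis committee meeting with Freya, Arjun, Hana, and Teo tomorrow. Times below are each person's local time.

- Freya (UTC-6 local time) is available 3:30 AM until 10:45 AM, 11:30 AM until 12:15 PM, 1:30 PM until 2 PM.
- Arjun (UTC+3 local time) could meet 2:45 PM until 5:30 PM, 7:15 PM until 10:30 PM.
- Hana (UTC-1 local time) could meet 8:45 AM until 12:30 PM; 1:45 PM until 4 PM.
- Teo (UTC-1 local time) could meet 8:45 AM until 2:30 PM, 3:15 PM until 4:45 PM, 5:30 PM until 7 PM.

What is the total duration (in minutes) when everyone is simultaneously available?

135

Freya in UTC: 09:30-16:45, 17:30-18:15, 19:30-20:00 (add 6h to convert from UTC-6).
Arjun in UTC: 11:45-14:30, 16:15-19:30 (subtract 3h to convert from UTC+3).
Hana in UTC: 09:45-13:30, 14:45-17:00 (add 1h to convert from UTC-1).
Teo in UTC: 09:45-15:30, 16:15-17:45, 18:30-20:00 (add 1h to convert from UTC-1).
Freya ∩ Arjun: 11:45-14:30, 16:15-16:45, 17:30-18:15.
Freya ∩ Arjun ∩ Hana: 11:45-13:30, 16:15-16:45.
Freya ∩ Arjun ∩ Hana ∩ Teo: 11:45-13:30, 16:15-16:45.
Summing the common windows: 105 + 30 = 135 minutes.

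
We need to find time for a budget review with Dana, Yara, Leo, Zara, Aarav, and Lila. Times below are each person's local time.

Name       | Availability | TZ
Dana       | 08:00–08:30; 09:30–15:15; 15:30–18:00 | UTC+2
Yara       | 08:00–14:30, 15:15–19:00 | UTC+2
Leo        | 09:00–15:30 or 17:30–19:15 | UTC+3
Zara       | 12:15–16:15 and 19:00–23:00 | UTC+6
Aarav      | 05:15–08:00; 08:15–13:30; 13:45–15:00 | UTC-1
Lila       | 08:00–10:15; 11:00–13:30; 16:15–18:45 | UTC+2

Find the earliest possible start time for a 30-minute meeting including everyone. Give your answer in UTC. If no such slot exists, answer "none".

Dana in UTC: 06:00-06:30, 07:30-13:15, 13:30-16:00 (subtract 2h to convert from UTC+2).
Yara in UTC: 06:00-12:30, 13:15-17:00 (subtract 2h to convert from UTC+2).
Leo in UTC: 06:00-12:30, 14:30-16:15 (subtract 3h to convert from UTC+3).
Zara in UTC: 06:15-10:15, 13:00-17:00 (subtract 6h to convert from UTC+6).
Aarav in UTC: 06:15-09:00, 09:15-14:30, 14:45-16:00 (add 1h to convert from UTC-1).
Lila in UTC: 06:00-08:15, 09:00-11:30, 14:15-16:45 (subtract 2h to convert from UTC+2).
Dana ∩ Yara: 06:00-06:30, 07:30-12:30, 13:30-16:00.
Dana ∩ Yara ∩ Leo: 06:00-06:30, 07:30-12:30, 14:30-16:00.
Dana ∩ Yara ∩ Leo ∩ Zara: 06:15-06:30, 07:30-10:15, 14:30-16:00.
Dana ∩ Yara ∩ Leo ∩ Zara ∩ Aarav: 06:15-06:30, 07:30-09:00, 09:15-10:15, 14:45-16:00.
Dana ∩ Yara ∩ Leo ∩ Zara ∩ Aarav ∩ Lila: 06:15-06:30, 07:30-08:15, 09:15-10:15, 14:45-16:00.
The first common window of at least 30 minutes is 07:30-08:15, so the earliest start is 07:30.

07:30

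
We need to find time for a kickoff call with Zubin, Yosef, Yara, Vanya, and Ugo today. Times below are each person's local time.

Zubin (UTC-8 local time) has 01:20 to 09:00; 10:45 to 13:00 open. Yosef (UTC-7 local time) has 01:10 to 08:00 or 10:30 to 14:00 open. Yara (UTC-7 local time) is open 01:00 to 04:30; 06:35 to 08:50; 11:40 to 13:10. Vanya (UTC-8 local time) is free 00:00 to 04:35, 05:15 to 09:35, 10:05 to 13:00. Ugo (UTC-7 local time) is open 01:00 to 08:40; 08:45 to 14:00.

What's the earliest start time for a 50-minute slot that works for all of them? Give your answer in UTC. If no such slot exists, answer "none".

09:20

Zubin in UTC: 09:20-17:00, 18:45-21:00 (add 8h to convert from UTC-8).
Yosef in UTC: 08:10-15:00, 17:30-21:00 (add 7h to convert from UTC-7).
Yara in UTC: 08:00-11:30, 13:35-15:50, 18:40-20:10 (add 7h to convert from UTC-7).
Vanya in UTC: 08:00-12:35, 13:15-17:35, 18:05-21:00 (add 8h to convert from UTC-8).
Ugo in UTC: 08:00-15:40, 15:45-21:00 (add 7h to convert from UTC-7).
Zubin ∩ Yosef: 09:20-15:00, 18:45-21:00.
Zubin ∩ Yosef ∩ Yara: 09:20-11:30, 13:35-15:00, 18:45-20:10.
Zubin ∩ Yosef ∩ Yara ∩ Vanya: 09:20-11:30, 13:35-15:00, 18:45-20:10.
Zubin ∩ Yosef ∩ Yara ∩ Vanya ∩ Ugo: 09:20-11:30, 13:35-15:00, 18:45-20:10.
The first common window of at least 50 minutes is 09:20-11:30, so the earliest start is 09:20.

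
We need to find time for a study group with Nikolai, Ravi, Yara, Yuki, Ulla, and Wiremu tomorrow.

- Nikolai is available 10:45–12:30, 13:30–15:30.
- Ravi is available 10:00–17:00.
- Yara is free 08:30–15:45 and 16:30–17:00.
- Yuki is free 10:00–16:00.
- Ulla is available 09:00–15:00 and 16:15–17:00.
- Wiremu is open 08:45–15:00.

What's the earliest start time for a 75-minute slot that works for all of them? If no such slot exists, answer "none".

Nikolai ∩ Ravi: 10:45-12:30, 13:30-15:30.
Nikolai ∩ Ravi ∩ Yara: 10:45-12:30, 13:30-15:30.
Nikolai ∩ Ravi ∩ Yara ∩ Yuki: 10:45-12:30, 13:30-15:30.
Nikolai ∩ Ravi ∩ Yara ∩ Yuki ∩ Ulla: 10:45-12:30, 13:30-15:00.
Nikolai ∩ Ravi ∩ Yara ∩ Yuki ∩ Ulla ∩ Wiremu: 10:45-12:30, 13:30-15:00.
The first common window of at least 75 minutes is 10:45-12:30, so the earliest start is 10:45.

10:45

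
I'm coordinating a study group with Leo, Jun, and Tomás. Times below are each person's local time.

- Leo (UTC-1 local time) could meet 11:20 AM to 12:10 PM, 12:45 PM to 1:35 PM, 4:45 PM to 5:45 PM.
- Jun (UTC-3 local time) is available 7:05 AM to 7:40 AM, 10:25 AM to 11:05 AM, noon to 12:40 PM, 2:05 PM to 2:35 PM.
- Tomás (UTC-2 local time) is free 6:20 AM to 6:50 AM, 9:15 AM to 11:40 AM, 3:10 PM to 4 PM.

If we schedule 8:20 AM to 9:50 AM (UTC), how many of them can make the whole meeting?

Leo in UTC: 12:20-13:10, 13:45-14:35, 17:45-18:45 (add 1h to convert from UTC-1).
Jun in UTC: 10:05-10:40, 13:25-14:05, 15:00-15:40, 17:05-17:35 (add 3h to convert from UTC-3).
Tomás in UTC: 08:20-08:50, 11:15-13:40, 17:10-18:00 (add 2h to convert from UTC-2).
nobody can make the full 08:20-09:50 slot — that's 0.

0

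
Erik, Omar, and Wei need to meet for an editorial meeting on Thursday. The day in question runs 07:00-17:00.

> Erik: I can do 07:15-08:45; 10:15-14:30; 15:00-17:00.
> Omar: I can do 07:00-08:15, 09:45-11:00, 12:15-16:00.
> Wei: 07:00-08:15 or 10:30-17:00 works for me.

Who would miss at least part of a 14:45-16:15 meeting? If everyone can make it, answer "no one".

Erik, Omar

Erik: not fully free for 14:45-16:15. Omar: not fully free for 14:45-16:15. Wei: free for 14:45-16:15.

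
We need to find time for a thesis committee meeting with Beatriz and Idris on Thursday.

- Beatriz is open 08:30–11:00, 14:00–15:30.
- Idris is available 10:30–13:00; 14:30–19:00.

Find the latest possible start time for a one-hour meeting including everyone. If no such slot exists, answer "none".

14:30

Beatriz ∩ Idris: 10:30-11:00, 14:30-15:30.
The last common window of at least 60 minutes is 14:30-15:30; a 60-minute meeting can start as late as 14:30 and still end by 15:30.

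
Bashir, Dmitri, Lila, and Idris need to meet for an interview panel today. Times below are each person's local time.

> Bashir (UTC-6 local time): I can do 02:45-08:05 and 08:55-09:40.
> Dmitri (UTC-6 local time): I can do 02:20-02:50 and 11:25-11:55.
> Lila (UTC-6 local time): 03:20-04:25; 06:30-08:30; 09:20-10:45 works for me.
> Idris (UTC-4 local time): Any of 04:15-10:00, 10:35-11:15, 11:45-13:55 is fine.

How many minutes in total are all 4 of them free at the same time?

0

Bashir in UTC: 08:45-14:05, 14:55-15:40 (add 6h to convert from UTC-6).
Dmitri in UTC: 08:20-08:50, 17:25-17:55 (add 6h to convert from UTC-6).
Lila in UTC: 09:20-10:25, 12:30-14:30, 15:20-16:45 (add 6h to convert from UTC-6).
Idris in UTC: 08:15-14:00, 14:35-15:15, 15:45-17:55 (add 4h to convert from UTC-4).
Bashir ∩ Dmitri: 08:45-08:50.
Bashir ∩ Dmitri ∩ Lila: ∅.
Bashir ∩ Dmitri ∩ Lila ∩ Idris: ∅.
There is no time when everyone is free.
There is no common window, so the total is 0 minutes.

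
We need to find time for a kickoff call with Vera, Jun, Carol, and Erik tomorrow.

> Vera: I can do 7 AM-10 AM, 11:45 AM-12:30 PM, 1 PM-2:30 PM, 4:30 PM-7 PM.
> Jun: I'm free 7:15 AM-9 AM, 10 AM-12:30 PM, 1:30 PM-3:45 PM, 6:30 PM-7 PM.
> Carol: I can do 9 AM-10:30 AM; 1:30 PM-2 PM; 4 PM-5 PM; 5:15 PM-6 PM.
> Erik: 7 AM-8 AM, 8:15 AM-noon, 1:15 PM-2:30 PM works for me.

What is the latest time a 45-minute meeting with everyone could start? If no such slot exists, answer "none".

none

Vera ∩ Jun: 07:15-09:00, 11:45-12:30, 13:30-14:30, 18:30-19:00.
Vera ∩ Jun ∩ Carol: 13:30-14:00.
Vera ∩ Jun ∩ Carol ∩ Erik: 13:30-14:00.
No common window is at least 45 minutes long.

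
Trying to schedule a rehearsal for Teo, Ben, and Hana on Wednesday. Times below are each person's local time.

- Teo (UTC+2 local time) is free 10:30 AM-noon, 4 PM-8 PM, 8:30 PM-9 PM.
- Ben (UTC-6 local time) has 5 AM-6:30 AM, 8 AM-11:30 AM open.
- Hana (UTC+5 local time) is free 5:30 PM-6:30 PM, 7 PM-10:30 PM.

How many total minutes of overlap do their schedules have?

Teo in UTC: 08:30-10:00, 14:00-18:00, 18:30-19:00 (subtract 2h to convert from UTC+2).
Ben in UTC: 11:00-12:30, 14:00-17:30 (add 6h to convert from UTC-6).
Hana in UTC: 12:30-13:30, 14:00-17:30 (subtract 5h to convert from UTC+5).
Teo ∩ Ben: 14:00-17:30.
Teo ∩ Ben ∩ Hana: 14:00-17:30.
That's a single block of 210 minutes.

210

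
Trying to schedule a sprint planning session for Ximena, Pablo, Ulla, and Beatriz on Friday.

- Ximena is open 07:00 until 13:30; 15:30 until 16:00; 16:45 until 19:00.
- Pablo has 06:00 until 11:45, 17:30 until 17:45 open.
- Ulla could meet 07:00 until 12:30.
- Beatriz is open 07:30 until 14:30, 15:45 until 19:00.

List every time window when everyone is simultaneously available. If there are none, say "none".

Ximena ∩ Pablo: 07:00-11:45, 17:30-17:45.
Ximena ∩ Pablo ∩ Ulla: 07:00-11:45.
Ximena ∩ Pablo ∩ Ulla ∩ Beatriz: 07:30-11:45.

07:30-11:45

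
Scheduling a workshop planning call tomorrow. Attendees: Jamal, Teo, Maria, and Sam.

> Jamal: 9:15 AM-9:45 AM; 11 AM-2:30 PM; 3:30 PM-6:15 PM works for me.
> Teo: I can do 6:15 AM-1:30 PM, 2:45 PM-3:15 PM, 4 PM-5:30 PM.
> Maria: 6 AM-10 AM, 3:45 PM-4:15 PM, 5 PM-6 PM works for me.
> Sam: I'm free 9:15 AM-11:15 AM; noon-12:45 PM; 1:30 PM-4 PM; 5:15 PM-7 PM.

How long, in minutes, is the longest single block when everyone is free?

Jamal ∩ Teo: 09:15-09:45, 11:00-13:30, 16:00-17:30.
Jamal ∩ Teo ∩ Maria: 09:15-09:45, 16:00-16:15, 17:00-17:30.
Jamal ∩ Teo ∩ Maria ∩ Sam: 09:15-09:45, 17:15-17:30.
The longest is 09:15-09:45 at 30 minutes.

30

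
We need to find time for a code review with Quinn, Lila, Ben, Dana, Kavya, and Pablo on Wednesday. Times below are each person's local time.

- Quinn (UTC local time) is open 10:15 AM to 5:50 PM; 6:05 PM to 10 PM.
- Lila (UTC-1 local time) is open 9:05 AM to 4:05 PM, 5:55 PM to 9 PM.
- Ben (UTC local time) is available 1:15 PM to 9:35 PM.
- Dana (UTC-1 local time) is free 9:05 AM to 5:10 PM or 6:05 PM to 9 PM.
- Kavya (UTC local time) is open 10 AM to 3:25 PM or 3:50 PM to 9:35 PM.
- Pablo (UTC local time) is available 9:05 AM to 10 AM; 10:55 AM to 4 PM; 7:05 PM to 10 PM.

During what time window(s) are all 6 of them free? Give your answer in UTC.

13:15-15:25, 15:50-16:00, 19:05-21:35

Quinn in UTC: 10:15-17:50, 18:05-22:00.
Lila in UTC: 10:05-17:05, 18:55-22:00 (add 1h to convert from UTC-1).
Ben in UTC: 13:15-21:35.
Dana in UTC: 10:05-18:10, 19:05-22:00 (add 1h to convert from UTC-1).
Kavya in UTC: 10:00-15:25, 15:50-21:35.
Pablo in UTC: 09:05-10:00, 10:55-16:00, 19:05-22:00.
Quinn ∩ Lila: 10:15-17:05, 18:55-22:00.
Quinn ∩ Lila ∩ Ben: 13:15-17:05, 18:55-21:35.
Quinn ∩ Lila ∩ Ben ∩ Dana: 13:15-17:05, 19:05-21:35.
Quinn ∩ Lila ∩ Ben ∩ Dana ∩ Kavya: 13:15-15:25, 15:50-17:05, 19:05-21:35.
Quinn ∩ Lila ∩ Ben ∩ Dana ∩ Kavya ∩ Pablo: 13:15-15:25, 15:50-16:00, 19:05-21:35.
Those are the intersection windows.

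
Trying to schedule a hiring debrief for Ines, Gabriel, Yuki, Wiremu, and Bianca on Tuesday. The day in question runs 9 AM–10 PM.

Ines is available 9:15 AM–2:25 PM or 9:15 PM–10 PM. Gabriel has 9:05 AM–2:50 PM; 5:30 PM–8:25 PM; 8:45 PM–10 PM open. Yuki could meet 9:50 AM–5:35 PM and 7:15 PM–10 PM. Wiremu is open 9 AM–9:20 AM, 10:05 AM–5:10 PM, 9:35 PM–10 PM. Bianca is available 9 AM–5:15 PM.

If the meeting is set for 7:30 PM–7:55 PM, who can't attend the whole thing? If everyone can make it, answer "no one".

Bianca, Ines, Wiremu

Ines: not fully free for 19:30-19:55. Gabriel: free for 19:30-19:55. Yuki: free for 19:30-19:55. Wiremu: not fully free for 19:30-19:55. Bianca: not fully free for 19:30-19:55.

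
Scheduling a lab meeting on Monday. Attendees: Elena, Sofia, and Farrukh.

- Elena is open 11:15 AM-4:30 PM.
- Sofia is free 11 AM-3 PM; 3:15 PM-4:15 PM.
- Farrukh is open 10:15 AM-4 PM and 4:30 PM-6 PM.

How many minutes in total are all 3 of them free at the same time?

270

Elena ∩ Sofia: 11:15-15:00, 15:15-16:15.
Elena ∩ Sofia ∩ Farrukh: 11:15-15:00, 15:15-16:00.
So the common availability across everyone is 11:15-15:00, 15:15-16:00.
Summing the common windows: 225 + 45 = 270 minutes.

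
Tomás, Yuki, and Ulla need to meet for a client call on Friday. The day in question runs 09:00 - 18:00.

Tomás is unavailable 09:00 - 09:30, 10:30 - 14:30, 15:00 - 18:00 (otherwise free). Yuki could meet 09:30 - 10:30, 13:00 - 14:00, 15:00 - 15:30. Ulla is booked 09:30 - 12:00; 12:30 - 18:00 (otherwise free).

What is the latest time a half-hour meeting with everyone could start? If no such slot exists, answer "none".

none

Tomás free: 09:30-10:30, 14:30-15:00 (invert busy blocks within the working day).
Yuki free: 09:30-10:30, 13:00-14:00, 15:00-15:30.
Ulla free: 09:00-09:30, 12:00-12:30 (invert busy blocks within the working day).
Tomás ∩ Yuki: 09:30-10:30.
Tomás ∩ Yuki ∩ Ulla: ∅.
There is no time when everyone is free.
No common window is at least 30 minutes long.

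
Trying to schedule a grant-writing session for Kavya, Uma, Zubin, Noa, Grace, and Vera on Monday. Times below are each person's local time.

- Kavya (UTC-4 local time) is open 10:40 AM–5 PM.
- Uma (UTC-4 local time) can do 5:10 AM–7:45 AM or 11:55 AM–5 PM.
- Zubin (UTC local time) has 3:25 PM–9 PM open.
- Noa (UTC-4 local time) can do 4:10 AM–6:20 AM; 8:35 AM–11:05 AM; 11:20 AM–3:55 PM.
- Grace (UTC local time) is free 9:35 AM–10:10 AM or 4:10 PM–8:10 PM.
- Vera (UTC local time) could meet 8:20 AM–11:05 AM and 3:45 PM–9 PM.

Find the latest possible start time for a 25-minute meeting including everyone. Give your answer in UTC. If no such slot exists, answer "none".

19:30

Kavya in UTC: 14:40-21:00 (add 4h to convert from UTC-4).
Uma in UTC: 09:10-11:45, 15:55-21:00 (add 4h to convert from UTC-4).
Zubin in UTC: 15:25-21:00.
Noa in UTC: 08:10-10:20, 12:35-15:05, 15:20-19:55 (add 4h to convert from UTC-4).
Grace in UTC: 09:35-10:10, 16:10-20:10.
Vera in UTC: 08:20-11:05, 15:45-21:00.
Kavya ∩ Uma: 15:55-21:00.
Kavya ∩ Uma ∩ Zubin: 15:55-21:00.
Kavya ∩ Uma ∩ Zubin ∩ Noa: 15:55-19:55.
Kavya ∩ Uma ∩ Zubin ∩ Noa ∩ Grace: 16:10-19:55.
Kavya ∩ Uma ∩ Zubin ∩ Noa ∩ Grace ∩ Vera: 16:10-19:55.
Those are the intersection windows.
The last common window of at least 25 minutes is 16:10-19:55; a 25-minute meeting can start as late as 19:30 and still end by 19:55.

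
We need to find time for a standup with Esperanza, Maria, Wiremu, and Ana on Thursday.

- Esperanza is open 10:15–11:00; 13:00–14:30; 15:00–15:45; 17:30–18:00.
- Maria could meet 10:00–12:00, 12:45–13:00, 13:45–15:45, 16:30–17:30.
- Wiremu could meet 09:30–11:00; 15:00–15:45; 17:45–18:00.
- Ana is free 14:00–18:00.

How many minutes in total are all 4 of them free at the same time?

Esperanza ∩ Maria: 10:15-11:00, 13:45-14:30, 15:00-15:45.
Esperanza ∩ Maria ∩ Wiremu: 10:15-11:00, 15:00-15:45.
Esperanza ∩ Maria ∩ Wiremu ∩ Ana: 15:00-15:45.
So the common availability across everyone is 15:00-15:45.
That's a single block of 45 minutes.

45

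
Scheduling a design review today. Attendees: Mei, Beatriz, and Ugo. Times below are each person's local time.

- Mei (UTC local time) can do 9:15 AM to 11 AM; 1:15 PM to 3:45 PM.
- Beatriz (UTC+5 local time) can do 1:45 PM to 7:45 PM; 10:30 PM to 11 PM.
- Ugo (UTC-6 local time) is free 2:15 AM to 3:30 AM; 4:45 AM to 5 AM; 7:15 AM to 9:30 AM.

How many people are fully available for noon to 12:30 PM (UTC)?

Mei in UTC: 09:15-11:00, 13:15-15:45.
Beatriz in UTC: 08:45-14:45, 17:30-18:00 (subtract 5h to convert from UTC+5).
Ugo in UTC: 08:15-09:30, 10:45-11:00, 13:15-15:30 (add 6h to convert from UTC-6).
Beatriz can make the full 12:00-12:30 slot — that's 1.

1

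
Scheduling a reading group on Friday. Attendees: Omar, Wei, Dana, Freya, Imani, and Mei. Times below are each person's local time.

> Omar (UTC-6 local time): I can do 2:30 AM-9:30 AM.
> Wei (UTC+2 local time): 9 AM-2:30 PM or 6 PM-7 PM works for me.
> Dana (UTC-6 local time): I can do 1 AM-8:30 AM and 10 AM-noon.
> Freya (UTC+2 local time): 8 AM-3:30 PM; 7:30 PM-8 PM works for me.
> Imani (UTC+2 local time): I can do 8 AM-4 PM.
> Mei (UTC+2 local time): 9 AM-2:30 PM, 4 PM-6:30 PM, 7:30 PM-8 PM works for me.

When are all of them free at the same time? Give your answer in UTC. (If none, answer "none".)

08:30-12:30

Omar in UTC: 08:30-15:30 (add 6h to convert from UTC-6).
Wei in UTC: 07:00-12:30, 16:00-17:00 (subtract 2h to convert from UTC+2).
Dana in UTC: 07:00-14:30, 16:00-18:00 (add 6h to convert from UTC-6).
Freya in UTC: 06:00-13:30, 17:30-18:00 (subtract 2h to convert from UTC+2).
Imani in UTC: 06:00-14:00 (subtract 2h to convert from UTC+2).
Mei in UTC: 07:00-12:30, 14:00-16:30, 17:30-18:00 (subtract 2h to convert from UTC+2).
Omar ∩ Wei: 08:30-12:30.
Omar ∩ Wei ∩ Dana: 08:30-12:30.
Omar ∩ Wei ∩ Dana ∩ Freya: 08:30-12:30.
Omar ∩ Wei ∩ Dana ∩ Freya ∩ Imani: 08:30-12:30.
Omar ∩ Wei ∩ Dana ∩ Freya ∩ Imani ∩ Mei: 08:30-12:30.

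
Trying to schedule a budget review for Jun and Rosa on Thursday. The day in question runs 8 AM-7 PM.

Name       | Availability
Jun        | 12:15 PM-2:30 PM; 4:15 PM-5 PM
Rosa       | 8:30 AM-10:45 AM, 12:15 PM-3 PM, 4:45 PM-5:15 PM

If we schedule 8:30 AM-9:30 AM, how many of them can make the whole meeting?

1

Rosa can make the full 08:30-09:30 slot — that's 1.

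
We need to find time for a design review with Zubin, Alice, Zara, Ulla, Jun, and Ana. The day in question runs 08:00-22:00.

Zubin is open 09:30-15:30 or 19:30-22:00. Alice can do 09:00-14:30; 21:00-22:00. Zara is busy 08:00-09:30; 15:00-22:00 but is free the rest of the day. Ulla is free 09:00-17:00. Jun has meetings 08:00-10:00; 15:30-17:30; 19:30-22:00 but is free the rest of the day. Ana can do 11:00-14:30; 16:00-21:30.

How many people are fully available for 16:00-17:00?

Zubin free: 09:30-15:30, 19:30-22:00.
Alice free: 09:00-14:30, 21:00-22:00.
Zara free: 09:30-15:00 (invert busy blocks within the working day).
Ulla free: 09:00-17:00.
Jun free: 10:00-15:30, 17:30-19:30 (invert busy blocks within the working day).
Ana free: 11:00-14:30, 16:00-21:30.
Ulla and Ana can make the full 16:00-17:00 slot — that's 2.

2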